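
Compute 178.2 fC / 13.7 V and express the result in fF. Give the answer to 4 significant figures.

(178.2e-15) / (13.7) = 13.0073e-15 F

13.01 fF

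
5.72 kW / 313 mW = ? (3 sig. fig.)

18300

(5.72 × 10³) / (313 × 10⁻³) = 0.01827 × 10⁶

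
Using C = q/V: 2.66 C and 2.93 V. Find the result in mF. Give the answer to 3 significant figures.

(2.66) / (2.93) = 0.90785 F

908 mF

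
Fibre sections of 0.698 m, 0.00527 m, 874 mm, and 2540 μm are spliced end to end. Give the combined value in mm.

In mm:
  0.698 m = 0.698 × 10^3 mm = 698
  0.00527 m = 0.00527 × 10^3 mm = 5.27
  874 mm → 874
  2540 μm = 2540 × 10^-3 mm = 2.54
Sum: 698 + 5.27 + 874 + 2.54 = 1579.81

1579.81 mm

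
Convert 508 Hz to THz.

(no prefix) = 1e0, tera = 1e12; factor is 1e-12.
508 × 1e-12 = 0.000000000508

0.000000000508 THz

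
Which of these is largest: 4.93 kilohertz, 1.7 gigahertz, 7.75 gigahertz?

7.75 gigahertz

4.93 kilohertz = 4930 hertz
1.7 gigahertz = 1700000000 hertz
7.75 gigahertz = 7750000000 hertz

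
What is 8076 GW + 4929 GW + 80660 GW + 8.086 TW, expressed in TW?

101.751 TW

In TW:
  8076 GW = 8076 × 10^-3 TW = 8.076
  4929 GW = 4929 × 10^-3 TW = 4.929
  80660 GW = 80660 × 10^-3 TW = 80.66
  8.086 TW → 8.086
Sum: 8.076 + 4.929 + 80.66 + 8.086 = 101.751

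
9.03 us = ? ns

micro = 1e-6, nano = 1e-9; factor is 1e3.
9.03 × 1e3 = 9030

9030 ns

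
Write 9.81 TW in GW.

9810 GW

tera = 10^12, giga = 10^9; factor is 10^3.
9.81 × 10^3 = 9810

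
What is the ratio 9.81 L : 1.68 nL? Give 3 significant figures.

5840000000

(9.81) / (1.68e-9) = 5.839e9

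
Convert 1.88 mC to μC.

milli = 10⁻³, micro = 10⁻⁶; factor is 10³.
1.88 × 10³ = 1880

1880 μC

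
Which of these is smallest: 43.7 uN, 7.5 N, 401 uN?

43.7 uN

43.7 uN = 0.0000437 N
7.5 N = 7.5 N
401 uN = 0.000401 N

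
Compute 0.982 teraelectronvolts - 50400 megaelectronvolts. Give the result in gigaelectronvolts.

In gigaelectronvolts:
  0.982 teraelectronvolts = 0.982 × 10^3 gigaelectronvolts = 982
  50400 megaelectronvolts = 50400 × 10^-3 gigaelectronvolts = 50.4
Difference: 982 - 50.4 = 931.6

931.6 gigaelectronvolts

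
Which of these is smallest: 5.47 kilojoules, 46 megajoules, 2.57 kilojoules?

5.47 kilojoules = 5470 joules
46 megajoules = 46000000 joules
2.57 kilojoules = 2570 joules

2.57 kilojoules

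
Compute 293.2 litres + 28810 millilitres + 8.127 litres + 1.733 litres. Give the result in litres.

In litres:
  293.2 litres → 293.2
  28810 millilitres = 28810e-3 litres = 28.81
  8.127 litres → 8.127
  1.733 litres → 1.733
Sum: 293.2 + 28.81 + 8.127 + 1.733 = 331.87

331.87 litres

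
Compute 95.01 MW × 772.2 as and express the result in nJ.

95.01e6 × 772.2e-18 = 73366.722e-12 J

73.366722 nJ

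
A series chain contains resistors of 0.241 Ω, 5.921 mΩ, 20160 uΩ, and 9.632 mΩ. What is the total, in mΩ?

In mΩ:
  0.241 Ω = 0.241e3 mΩ = 241
  5.921 mΩ → 5.921
  20160 uΩ = 20160e-3 mΩ = 20.16
  9.632 mΩ → 9.632
Sum: 241 + 5.921 + 20.16 + 9.632 = 276.713

276.713 mΩ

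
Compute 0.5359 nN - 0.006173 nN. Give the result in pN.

529.727 pN

In pN:
  0.5359 nN = 0.5359 × 10^3 pN = 535.9
  0.006173 nN = 0.006173 × 10^3 pN = 6.173
Difference: 535.9 - 6.173 = 529.727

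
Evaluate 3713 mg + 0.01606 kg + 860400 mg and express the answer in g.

In g:
  3713 mg = 3713 × 10^-3 g = 3.713
  0.01606 kg = 0.01606 × 10^3 g = 16.06
  860400 mg = 860400 × 10^-3 g = 860.4
Sum: 3.713 + 16.06 + 860.4 = 880.173

880.173 g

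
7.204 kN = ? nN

kilo = 1e3, nano = 1e-9; factor is 1e12.
7.204 × 1e12 = 7204000000000

7204000000000 nN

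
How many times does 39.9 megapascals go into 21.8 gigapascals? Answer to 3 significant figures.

546

(21.8 × 10⁹) / (39.9 × 10⁶) = 0.5464 × 10³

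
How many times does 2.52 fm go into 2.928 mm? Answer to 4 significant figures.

1162000000000

(2.928e-3) / (2.52e-15) = 1.1619e12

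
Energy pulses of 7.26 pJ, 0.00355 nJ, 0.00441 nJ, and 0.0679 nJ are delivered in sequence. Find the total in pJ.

83.12 pJ

In pJ:
  7.26 pJ → 7.26
  0.00355 nJ = 0.00355 × 10^3 pJ = 3.55
  0.00441 nJ = 0.00441 × 10^3 pJ = 4.41
  0.0679 nJ = 0.0679 × 10^3 pJ = 67.9
Sum: 7.26 + 3.55 + 4.41 + 67.9 = 83.12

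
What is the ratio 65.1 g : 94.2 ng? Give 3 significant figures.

(65.1) / (94.2e-9) = 0.6911e9

691000000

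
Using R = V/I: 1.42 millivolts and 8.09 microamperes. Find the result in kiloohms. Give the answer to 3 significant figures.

(1.42e-3) / (8.09e-6) = 0.17553e3 Ω

0.176 kiloohms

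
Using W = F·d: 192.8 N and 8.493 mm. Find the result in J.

1.6374504 J

192.8 × 8.493 × 10⁻³ = 1637.4504 × 10⁻³ J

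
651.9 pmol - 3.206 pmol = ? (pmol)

648.694 pmol

In pmol:
  651.9 pmol → 651.9
  3.206 pmol → 3.206
Difference: 651.9 - 3.206 = 648.694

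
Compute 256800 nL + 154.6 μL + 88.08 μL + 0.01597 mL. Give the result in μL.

In μL:
  256800 nL = 256800 × 10^-3 μL = 256.8
  154.6 μL → 154.6
  88.08 μL → 88.08
  0.01597 mL = 0.01597 × 10^3 μL = 15.97
Sum: 256.8 + 154.6 + 88.08 + 15.97 = 515.45

515.45 μL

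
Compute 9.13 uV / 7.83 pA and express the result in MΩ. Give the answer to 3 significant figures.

(9.13 × 10⁻⁶) / (7.83 × 10⁻¹²) = 1.166 × 10⁶ Ω

1.17 MΩ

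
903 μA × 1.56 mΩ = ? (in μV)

1.40868 μV

903 × 10⁻⁶ × 1.56 × 10⁻³ = 1408.68 × 10⁻⁹ V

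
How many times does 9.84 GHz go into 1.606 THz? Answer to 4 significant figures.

(1.606e12) / (9.84e9) = 0.16321e3

163.2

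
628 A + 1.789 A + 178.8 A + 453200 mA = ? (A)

In A:
  628 A → 628
  1.789 A → 1.789
  178.8 A → 178.8
  453200 mA = 453200 × 10⁻³ A = 453.2
Sum: 628 + 1.789 + 178.8 + 453.2 = 1261.789

1261.789 A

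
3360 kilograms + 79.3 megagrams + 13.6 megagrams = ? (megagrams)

96.26 megagrams

In megagrams:
  3360 kilograms = 3360 × 10⁻³ megagrams = 3.36
  79.3 megagrams → 79.3
  13.6 megagrams → 13.6
Sum: 3.36 + 79.3 + 13.6 = 96.26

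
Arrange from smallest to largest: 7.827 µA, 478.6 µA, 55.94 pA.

7.827 µA = 0.000007827 A
478.6 µA = 0.0004786 A
55.94 pA = 0.00000000005594 A

55.94 pA < 7.827 µA < 478.6 µA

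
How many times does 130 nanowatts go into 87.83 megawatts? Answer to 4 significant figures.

(87.83 × 10⁶) / (130 × 10⁻⁹) = 0.67562 × 10¹⁵

675600000000000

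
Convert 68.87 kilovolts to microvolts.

kilo = 10³, micro = 10⁻⁶; factor is 10⁹.
68.87 × 10⁹ = 68870000000

68870000000 microvolts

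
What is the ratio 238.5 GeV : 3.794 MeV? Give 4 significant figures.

62860

(238.5 × 10⁹) / (3.794 × 10⁶) = 62.862 × 10³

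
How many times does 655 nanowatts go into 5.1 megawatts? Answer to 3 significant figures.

7790000000000

(5.1e6) / (655e-9) = 0.007786e15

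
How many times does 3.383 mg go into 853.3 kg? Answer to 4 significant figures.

(853.3 × 10³) / (3.383 × 10⁻³) = 252.23 × 10⁶

252200000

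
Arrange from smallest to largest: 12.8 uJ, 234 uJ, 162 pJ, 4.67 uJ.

12.8 uJ = 0.0000128 J
234 uJ = 0.000234 J
162 pJ = 0.000000000162 J
4.67 uJ = 0.00000467 J

162 pJ < 4.67 uJ < 12.8 uJ < 234 uJ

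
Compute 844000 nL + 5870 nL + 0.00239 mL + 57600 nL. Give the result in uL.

In uL:
  844000 nL = 844000 × 10⁻³ uL = 844
  5870 nL = 5870 × 10⁻³ uL = 5.87
  0.00239 mL = 0.00239 × 10³ uL = 2.39
  57600 nL = 57600 × 10⁻³ uL = 57.6
Sum: 844 + 5.87 + 2.39 + 57.6 = 909.86

909.86 uL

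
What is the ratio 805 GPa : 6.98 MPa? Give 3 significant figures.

115000

(805 × 10^9) / (6.98 × 10^6) = 115.3 × 10^3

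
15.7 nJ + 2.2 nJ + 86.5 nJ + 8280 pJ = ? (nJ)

112.68 nJ

In nJ:
  15.7 nJ → 15.7
  2.2 nJ → 2.2
  86.5 nJ → 86.5
  8280 pJ = 8280 × 10^-3 nJ = 8.28
Sum: 15.7 + 2.2 + 86.5 + 8.28 = 112.68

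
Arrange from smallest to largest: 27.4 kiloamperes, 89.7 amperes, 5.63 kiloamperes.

89.7 amperes < 5.63 kiloamperes < 27.4 kiloamperes

27.4 kiloamperes = 27400 amperes
89.7 amperes = 89.7 amperes
5.63 kiloamperes = 5630 amperes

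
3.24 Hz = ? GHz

(no prefix) = 10⁰, giga = 10⁹; factor is 10⁻⁹.
3.24 × 10⁻⁹ = 0.00000000324

0.00000000324 GHz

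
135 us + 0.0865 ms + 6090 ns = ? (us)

227.59 us

In us:
  135 us → 135
  0.0865 ms = 0.0865 × 10^3 us = 86.5
  6090 ns = 6090 × 10^-3 us = 6.09
Sum: 135 + 86.5 + 6.09 = 227.59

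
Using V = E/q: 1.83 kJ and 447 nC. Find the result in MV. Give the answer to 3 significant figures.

(1.83e3) / (447e-9) = 0.004094e12 V

4090 MV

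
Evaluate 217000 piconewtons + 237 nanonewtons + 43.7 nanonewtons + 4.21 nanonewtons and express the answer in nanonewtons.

In nanonewtons:
  217000 piconewtons = 217000 × 10^-3 nanonewtons = 217
  237 nanonewtons → 237
  43.7 nanonewtons → 43.7
  4.21 nanonewtons → 4.21
Sum: 217 + 237 + 43.7 + 4.21 = 501.91

501.91 nanonewtons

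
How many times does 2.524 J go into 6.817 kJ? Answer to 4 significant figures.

(6.817 × 10³) / (2.524) = 2.7009 × 10³

2701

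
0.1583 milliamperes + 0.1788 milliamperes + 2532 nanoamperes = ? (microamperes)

In microamperes:
  0.1583 milliamperes = 0.1583 × 10³ microamperes = 158.3
  0.1788 milliamperes = 0.1788 × 10³ microamperes = 178.8
  2532 nanoamperes = 2532 × 10⁻³ microamperes = 2.532
Sum: 158.3 + 178.8 + 2.532 = 339.632

339.632 microamperes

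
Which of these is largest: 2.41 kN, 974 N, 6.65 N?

2.41 kN = 2410 N
974 N = 974 N
6.65 N = 6.65 N

2.41 kN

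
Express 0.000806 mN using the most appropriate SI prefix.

806 nN

= 806 × 10⁻⁹ N; 10⁻⁹ is nano.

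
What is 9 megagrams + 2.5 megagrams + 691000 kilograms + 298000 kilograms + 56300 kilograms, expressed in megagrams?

1056.8 megagrams

In megagrams:
  9 megagrams → 9
  2.5 megagrams → 2.5
  691000 kilograms = 691000 × 10^-3 megagrams = 691
  298000 kilograms = 298000 × 10^-3 megagrams = 298
  56300 kilograms = 56300 × 10^-3 megagrams = 56.3
Sum: 9 + 2.5 + 691 + 298 + 56.3 = 1056.8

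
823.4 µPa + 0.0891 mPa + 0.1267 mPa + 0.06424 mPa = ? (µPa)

1103.44 µPa

In µPa:
  823.4 µPa → 823.4
  0.0891 mPa = 0.0891e3 µPa = 89.1
  0.1267 mPa = 0.1267e3 µPa = 126.7
  0.06424 mPa = 0.06424e3 µPa = 64.24
Sum: 823.4 + 89.1 + 126.7 + 64.24 = 1103.44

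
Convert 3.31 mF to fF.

milli = 10^-3, femto = 10^-15; factor is 10^12.
3.31 × 10^12 = 3310000000000

3310000000000 fF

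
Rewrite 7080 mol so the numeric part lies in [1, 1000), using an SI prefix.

= 7.08e3 mol; 1e3 is kilo.

7.08 kmol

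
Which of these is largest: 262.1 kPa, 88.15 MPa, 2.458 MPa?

262.1 kPa = 262100 Pa
88.15 MPa = 88150000 Pa
2.458 MPa = 2458000 Pa

88.15 MPa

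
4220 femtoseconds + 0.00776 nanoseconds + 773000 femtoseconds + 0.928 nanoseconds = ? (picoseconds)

1712.98 picoseconds

In picoseconds:
  4220 femtoseconds = 4220e-3 picoseconds = 4.22
  0.00776 nanoseconds = 0.00776e3 picoseconds = 7.76
  773000 femtoseconds = 773000e-3 picoseconds = 773
  0.928 nanoseconds = 0.928e3 picoseconds = 928
Sum: 4.22 + 7.76 + 773 + 928 = 1712.98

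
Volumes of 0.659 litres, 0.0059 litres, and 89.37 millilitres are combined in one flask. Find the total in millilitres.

754.27 millilitres

In millilitres:
  0.659 litres = 0.659e3 millilitres = 659
  0.0059 litres = 0.0059e3 millilitres = 5.9
  89.37 millilitres → 89.37
Sum: 659 + 5.9 + 89.37 = 754.27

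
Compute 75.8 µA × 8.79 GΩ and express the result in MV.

0.666282 MV

75.8 × 10^-6 × 8.79 × 10^9 = 666.282 × 10^3 V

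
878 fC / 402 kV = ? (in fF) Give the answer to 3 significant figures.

0.00218 fF

(878e-15) / (402e3) = 2.1841e-18 F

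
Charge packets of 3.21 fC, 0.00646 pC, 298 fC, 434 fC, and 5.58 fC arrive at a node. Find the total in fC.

747.25 fC

In fC:
  3.21 fC → 3.21
  0.00646 pC = 0.00646 × 10^3 fC = 6.46
  298 fC → 298
  434 fC → 434
  5.58 fC → 5.58
Sum: 3.21 + 6.46 + 298 + 434 + 5.58 = 747.25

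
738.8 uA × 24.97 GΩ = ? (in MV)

738.8 × 10⁻⁶ × 24.97 × 10⁹ = 18447.836 × 10³ V

18.447836 MV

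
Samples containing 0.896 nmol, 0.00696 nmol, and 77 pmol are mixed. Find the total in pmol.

In pmol:
  0.896 nmol = 0.896e3 pmol = 896
  0.00696 nmol = 0.00696e3 pmol = 6.96
  77 pmol → 77
Sum: 896 + 6.96 + 77 = 979.96

979.96 pmol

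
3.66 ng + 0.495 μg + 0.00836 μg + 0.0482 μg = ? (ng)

In ng:
  3.66 ng → 3.66
  0.495 μg = 0.495 × 10³ ng = 495
  0.00836 μg = 0.00836 × 10³ ng = 8.36
  0.0482 μg = 0.0482 × 10³ ng = 48.2
Sum: 3.66 + 495 + 8.36 + 48.2 = 555.22

555.22 ng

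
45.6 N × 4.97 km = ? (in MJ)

45.6 × 4.97 × 10^3 = 226.632 × 10^3 J

0.226632 MJ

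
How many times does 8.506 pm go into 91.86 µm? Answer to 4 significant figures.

10800000

(91.86 × 10^-6) / (8.506 × 10^-12) = 10.799 × 10^6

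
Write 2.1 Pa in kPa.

(no prefix) = 1e0, kilo = 1e3; factor is 1e-3.
2.1 × 1e-3 = 0.0021

0.0021 kPa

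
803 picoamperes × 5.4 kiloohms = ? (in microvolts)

803e-12 × 5.4e3 = 4336.2e-9 V

4.3362 microvolts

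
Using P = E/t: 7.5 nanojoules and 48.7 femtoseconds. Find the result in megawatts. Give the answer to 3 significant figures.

(7.5 × 10^-9) / (48.7 × 10^-15) = 0.154 × 10^6 W

0.154 megawatts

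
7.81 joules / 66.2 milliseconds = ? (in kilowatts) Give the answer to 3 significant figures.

0.118 kilowatts

(7.81) / (66.2 × 10^-3) = 0.11798 × 10^3 W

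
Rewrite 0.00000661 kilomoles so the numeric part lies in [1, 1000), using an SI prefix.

6.61 millimoles

= 6.61e-3 moles; 1e-3 is milli.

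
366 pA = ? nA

0.366 nA

pico = 10⁻¹², nano = 10⁻⁹; factor is 10⁻³.
366 × 10⁻³ = 0.366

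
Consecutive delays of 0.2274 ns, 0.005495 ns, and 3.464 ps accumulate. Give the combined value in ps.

In ps:
  0.2274 ns = 0.2274 × 10^3 ps = 227.4
  0.005495 ns = 0.005495 × 10^3 ps = 5.495
  3.464 ps → 3.464
Sum: 227.4 + 5.495 + 3.464 = 236.359

236.359 ps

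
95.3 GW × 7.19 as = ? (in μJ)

95.3 × 10⁹ × 7.19 × 10⁻¹⁸ = 685.207 × 10⁻⁹ J

0.685207 μJ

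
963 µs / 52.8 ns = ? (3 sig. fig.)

18200

(963e-6) / (52.8e-9) = 18.24e3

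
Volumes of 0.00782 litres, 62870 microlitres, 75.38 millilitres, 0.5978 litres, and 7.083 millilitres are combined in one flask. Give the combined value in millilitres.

750.953 millilitres

In millilitres:
  0.00782 litres = 0.00782 × 10³ millilitres = 7.82
  62870 microlitres = 62870 × 10⁻³ millilitres = 62.87
  75.38 millilitres → 75.38
  0.5978 litres = 0.5978 × 10³ millilitres = 597.8
  7.083 millilitres → 7.083
Sum: 7.82 + 62.87 + 75.38 + 597.8 + 7.083 = 750.953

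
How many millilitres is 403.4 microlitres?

micro = 10^-6, milli = 10^-3; factor is 10^-3.
403.4 × 10^-3 = 0.4034

0.4034 millilitres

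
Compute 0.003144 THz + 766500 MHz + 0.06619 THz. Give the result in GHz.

835.834 GHz

In GHz:
  0.003144 THz = 0.003144e3 GHz = 3.144
  766500 MHz = 766500e-3 GHz = 766.5
  0.06619 THz = 0.06619e3 GHz = 66.19
Sum: 3.144 + 766.5 + 66.19 = 835.834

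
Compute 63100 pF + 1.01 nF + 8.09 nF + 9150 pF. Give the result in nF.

81.35 nF

In nF:
  63100 pF = 63100 × 10^-3 nF = 63.1
  1.01 nF → 1.01
  8.09 nF → 8.09
  9150 pF = 9150 × 10^-3 nF = 9.15
Sum: 63.1 + 1.01 + 8.09 + 9.15 = 81.35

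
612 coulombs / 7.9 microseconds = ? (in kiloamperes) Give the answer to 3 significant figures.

(612) / (7.9 × 10^-6) = 77.468 × 10^6 A

77500 kiloamperes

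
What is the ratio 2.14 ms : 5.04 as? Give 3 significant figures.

425000000000000

(2.14e-3) / (5.04e-18) = 0.4246e15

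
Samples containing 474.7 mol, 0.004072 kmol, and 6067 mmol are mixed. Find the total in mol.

484.839 mol

In mol:
  474.7 mol → 474.7
  0.004072 kmol = 0.004072 × 10³ mol = 4.072
  6067 mmol = 6067 × 10⁻³ mol = 6.067
Sum: 474.7 + 4.072 + 6.067 = 484.839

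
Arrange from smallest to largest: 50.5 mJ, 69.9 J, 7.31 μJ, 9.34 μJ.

50.5 mJ = 0.0505 J
69.9 J = 69.9 J
7.31 μJ = 0.00000731 J
9.34 μJ = 0.00000934 J

7.31 μJ < 9.34 μJ < 50.5 mJ < 69.9 J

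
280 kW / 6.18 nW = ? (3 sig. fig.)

45300000000000

(280 × 10³) / (6.18 × 10⁻⁹) = 45.31 × 10¹²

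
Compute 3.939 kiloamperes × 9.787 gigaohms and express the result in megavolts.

3.939e3 × 9.787e9 = 38.550993e12 V

38550993 megavolts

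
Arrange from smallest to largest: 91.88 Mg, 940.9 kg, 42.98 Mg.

940.9 kg < 42.98 Mg < 91.88 Mg

91.88 Mg = 91880000 g
940.9 kg = 940900 g
42.98 Mg = 42980000 g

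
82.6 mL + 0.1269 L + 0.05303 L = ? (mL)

262.53 mL

In mL:
  82.6 mL → 82.6
  0.1269 L = 0.1269 × 10^3 mL = 126.9
  0.05303 L = 0.05303 × 10^3 mL = 53.03
Sum: 82.6 + 126.9 + 53.03 = 262.53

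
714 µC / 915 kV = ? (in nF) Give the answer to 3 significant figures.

(714e-6) / (915e3) = 0.78033e-9 F

0.780 nF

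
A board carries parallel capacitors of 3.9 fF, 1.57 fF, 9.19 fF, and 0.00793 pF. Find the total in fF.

In fF:
  3.9 fF → 3.9
  1.57 fF → 1.57
  9.19 fF → 9.19
  0.00793 pF = 0.00793e3 fF = 7.93
Sum: 3.9 + 1.57 + 9.19 + 7.93 = 22.59

22.59 fF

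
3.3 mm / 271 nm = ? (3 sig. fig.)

12200

(3.3e-3) / (271e-9) = 0.01218e6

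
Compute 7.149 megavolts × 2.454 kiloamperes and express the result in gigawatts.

17.543646 gigawatts

7.149e6 × 2.454e3 = 17.543646e9 W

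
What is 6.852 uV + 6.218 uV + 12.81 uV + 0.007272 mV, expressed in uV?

In uV:
  6.852 uV → 6.852
  6.218 uV → 6.218
  12.81 uV → 12.81
  0.007272 mV = 0.007272 × 10³ uV = 7.272
Sum: 6.852 + 6.218 + 12.81 + 7.272 = 33.152

33.152 uV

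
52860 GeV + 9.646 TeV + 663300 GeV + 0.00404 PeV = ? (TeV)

In TeV:
  52860 GeV = 52860e-3 TeV = 52.86
  9.646 TeV → 9.646
  663300 GeV = 663300e-3 TeV = 663.3
  0.00404 PeV = 0.00404e3 TeV = 4.04
Sum: 52.86 + 9.646 + 663.3 + 4.04 = 729.846

729.846 TeV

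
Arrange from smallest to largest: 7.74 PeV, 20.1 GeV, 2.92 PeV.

20.1 GeV < 2.92 PeV < 7.74 PeV

7.74 PeV = 7740000000000000 eV
20.1 GeV = 20100000000 eV
2.92 PeV = 2920000000000000 eV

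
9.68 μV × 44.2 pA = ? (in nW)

0.000000427856 nW

9.68 × 10⁻⁶ × 44.2 × 10⁻¹² = 427.856 × 10⁻¹⁸ W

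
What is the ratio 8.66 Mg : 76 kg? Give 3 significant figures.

114

(8.66e6) / (76e3) = 0.1139e3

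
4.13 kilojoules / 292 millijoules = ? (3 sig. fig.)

14100

(4.13 × 10³) / (292 × 10⁻³) = 0.01414 × 10⁶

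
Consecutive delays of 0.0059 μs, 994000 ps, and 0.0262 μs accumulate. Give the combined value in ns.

In ns:
  0.0059 μs = 0.0059 × 10^3 ns = 5.9
  994000 ps = 994000 × 10^-3 ns = 994
  0.0262 μs = 0.0262 × 10^3 ns = 26.2
Sum: 5.9 + 994 + 26.2 = 1026.1

1026.1 ns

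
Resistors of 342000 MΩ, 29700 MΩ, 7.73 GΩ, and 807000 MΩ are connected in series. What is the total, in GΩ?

1186.43 GΩ

In GΩ:
  342000 MΩ = 342000e-3 GΩ = 342
  29700 MΩ = 29700e-3 GΩ = 29.7
  7.73 GΩ → 7.73
  807000 MΩ = 807000e-3 GΩ = 807
Sum: 342 + 29.7 + 7.73 + 807 = 1186.43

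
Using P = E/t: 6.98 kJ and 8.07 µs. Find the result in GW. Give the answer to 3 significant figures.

(6.98 × 10^3) / (8.07 × 10^-6) = 0.86493 × 10^9 W

0.865 GW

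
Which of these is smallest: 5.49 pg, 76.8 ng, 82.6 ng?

5.49 pg

5.49 pg = 0.00000000000549 g
76.8 ng = 0.0000000768 g
82.6 ng = 0.0000000826 g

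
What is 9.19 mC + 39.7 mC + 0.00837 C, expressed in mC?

In mC:
  9.19 mC → 9.19
  39.7 mC → 39.7
  0.00837 C = 0.00837 × 10³ mC = 8.37
Sum: 9.19 + 39.7 + 8.37 = 57.26

57.26 mC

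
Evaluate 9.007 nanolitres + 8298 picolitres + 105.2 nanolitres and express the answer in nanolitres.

In nanolitres:
  9.007 nanolitres → 9.007
  8298 picolitres = 8298 × 10^-3 nanolitres = 8.298
  105.2 nanolitres → 105.2
Sum: 9.007 + 8.298 + 105.2 = 122.505

122.505 nanolitres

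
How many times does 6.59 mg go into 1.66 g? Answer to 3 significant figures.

252

(1.66) / (6.59 × 10^-3) = 0.2519 × 10^3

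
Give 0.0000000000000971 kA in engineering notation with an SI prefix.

97.1 pA

= 97.1 × 10^-12 A; 10^-12 is pico.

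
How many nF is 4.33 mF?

milli = 1e-3, nano = 1e-9; factor is 1e6.
4.33 × 1e6 = 4330000

4330000 nF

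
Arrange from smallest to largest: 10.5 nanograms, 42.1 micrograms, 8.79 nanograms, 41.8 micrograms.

10.5 nanograms = 0.0000000105 grams
42.1 micrograms = 0.0000421 grams
8.79 nanograms = 0.00000000879 grams
41.8 micrograms = 0.0000418 grams

8.79 nanograms < 10.5 nanograms < 41.8 micrograms < 42.1 micrograms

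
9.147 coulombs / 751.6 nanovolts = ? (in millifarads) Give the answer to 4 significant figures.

12170000000 millifarads

(9.147) / (751.6 × 10^-9) = 0.01217 × 10^9 F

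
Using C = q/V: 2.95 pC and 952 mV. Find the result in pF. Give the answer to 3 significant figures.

3.10 pF

(2.95e-12) / (952e-3) = 0.0030987e-9 F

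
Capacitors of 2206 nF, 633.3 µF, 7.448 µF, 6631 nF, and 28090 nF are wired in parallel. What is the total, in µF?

677.675 µF

In µF:
  2206 nF = 2206e-3 µF = 2.206
  633.3 µF → 633.3
  7.448 µF → 7.448
  6631 nF = 6631e-3 µF = 6.631
  28090 nF = 28090e-3 µF = 28.09
Sum: 2.206 + 633.3 + 7.448 + 6.631 + 28.09 = 677.675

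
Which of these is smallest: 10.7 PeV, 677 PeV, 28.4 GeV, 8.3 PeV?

10.7 PeV = 10700000000000000 eV
677 PeV = 677000000000000000 eV
28.4 GeV = 28400000000 eV
8.3 PeV = 8300000000000000 eV

28.4 GeV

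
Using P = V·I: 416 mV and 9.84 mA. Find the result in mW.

4.09344 mW

416 × 10⁻³ × 9.84 × 10⁻³ = 4093.44 × 10⁻⁶ W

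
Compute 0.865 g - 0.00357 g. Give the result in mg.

861.43 mg

In mg:
  0.865 g = 0.865 × 10³ mg = 865
  0.00357 g = 0.00357 × 10³ mg = 3.57
Difference: 865 - 3.57 = 861.43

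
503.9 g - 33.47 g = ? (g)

In g:
  503.9 g → 503.9
  33.47 g → 33.47
Difference: 503.9 - 33.47 = 470.43

470.43 g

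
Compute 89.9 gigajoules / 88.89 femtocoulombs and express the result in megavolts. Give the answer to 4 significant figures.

(89.9 × 10⁹) / (88.89 × 10⁻¹⁵) = 1.01136 × 10²⁴ V

1011000000000000000 megavolts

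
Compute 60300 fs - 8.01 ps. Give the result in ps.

52.29 ps

In ps:
  60300 fs = 60300 × 10⁻³ ps = 60.3
  8.01 ps → 8.01
Difference: 60.3 - 8.01 = 52.29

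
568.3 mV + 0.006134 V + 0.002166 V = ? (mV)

576.6 mV

In mV:
  568.3 mV → 568.3
  0.006134 V = 0.006134 × 10^3 mV = 6.134
  0.002166 V = 0.002166 × 10^3 mV = 2.166
Sum: 568.3 + 6.134 + 2.166 = 576.6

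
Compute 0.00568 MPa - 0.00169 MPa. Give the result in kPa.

3.99 kPa

In kPa:
  0.00568 MPa = 0.00568e3 kPa = 5.68
  0.00169 MPa = 0.00169e3 kPa = 1.69
Difference: 5.68 - 1.69 = 3.99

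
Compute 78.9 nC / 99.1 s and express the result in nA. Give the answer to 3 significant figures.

0.796 nA

(78.9 × 10⁻⁹) / (99.1) = 0.79617 × 10⁻⁹ A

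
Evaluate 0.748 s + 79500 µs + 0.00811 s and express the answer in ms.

In ms:
  0.748 s = 0.748 × 10³ ms = 748
  79500 µs = 79500 × 10⁻³ ms = 79.5
  0.00811 s = 0.00811 × 10³ ms = 8.11
Sum: 748 + 79.5 + 8.11 = 835.61

835.61 ms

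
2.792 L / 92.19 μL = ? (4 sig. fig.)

(2.792) / (92.19 × 10⁻⁶) = 0.030285 × 10⁶

30290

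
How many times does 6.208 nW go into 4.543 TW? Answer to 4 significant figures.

(4.543e12) / (6.208e-9) = 0.7318e21

731800000000000000000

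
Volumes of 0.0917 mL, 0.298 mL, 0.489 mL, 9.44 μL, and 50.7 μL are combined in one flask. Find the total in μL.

938.84 μL

In μL:
  0.0917 mL = 0.0917 × 10^3 μL = 91.7
  0.298 mL = 0.298 × 10^3 μL = 298
  0.489 mL = 0.489 × 10^3 μL = 489
  9.44 μL → 9.44
  50.7 μL → 50.7
Sum: 91.7 + 298 + 489 + 9.44 + 50.7 = 938.84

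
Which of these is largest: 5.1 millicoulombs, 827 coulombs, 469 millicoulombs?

5.1 millicoulombs = 0.0051 coulombs
827 coulombs = 827 coulombs
469 millicoulombs = 0.469 coulombs

827 coulombs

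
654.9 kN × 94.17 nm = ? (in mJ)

61.671933 mJ

654.9 × 10^3 × 94.17 × 10^-9 = 61671.933 × 10^-6 J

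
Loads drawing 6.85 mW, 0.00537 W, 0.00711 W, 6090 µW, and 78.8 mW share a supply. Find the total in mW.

In mW:
  6.85 mW → 6.85
  0.00537 W = 0.00537e3 mW = 5.37
  0.00711 W = 0.00711e3 mW = 7.11
  6090 µW = 6090e-3 mW = 6.09
  78.8 mW → 78.8
Sum: 6.85 + 5.37 + 7.11 + 6.09 + 78.8 = 104.22

104.22 mW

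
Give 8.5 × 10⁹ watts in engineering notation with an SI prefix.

8.5 gigawatts

= 8.5 × 10⁹ watts; 10⁹ is giga.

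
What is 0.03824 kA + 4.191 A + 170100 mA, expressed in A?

In A:
  0.03824 kA = 0.03824e3 A = 38.24
  4.191 A → 4.191
  170100 mA = 170100e-3 A = 170.1
Sum: 38.24 + 4.191 + 170.1 = 212.531

212.531 A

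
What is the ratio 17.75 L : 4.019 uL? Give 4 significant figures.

(17.75) / (4.019e-6) = 4.4165e6

4417000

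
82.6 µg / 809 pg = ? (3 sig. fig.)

102000

(82.6 × 10⁻⁶) / (809 × 10⁻¹²) = 0.1021 × 10⁶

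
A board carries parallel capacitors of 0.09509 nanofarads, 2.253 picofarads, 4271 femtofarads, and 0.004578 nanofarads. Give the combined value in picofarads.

In picofarads:
  0.09509 nanofarads = 0.09509e3 picofarads = 95.09
  2.253 picofarads → 2.253
  4271 femtofarads = 4271e-3 picofarads = 4.271
  0.004578 nanofarads = 0.004578e3 picofarads = 4.578
Sum: 95.09 + 2.253 + 4.271 + 4.578 = 106.192

106.192 picofarads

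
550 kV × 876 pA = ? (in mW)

0.4818 mW

550 × 10³ × 876 × 10⁻¹² = 481800 × 10⁻⁹ W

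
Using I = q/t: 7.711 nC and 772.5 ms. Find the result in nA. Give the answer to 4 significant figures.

9.982 nA

(7.711 × 10^-9) / (772.5 × 10^-3) = 0.00998188 × 10^-6 A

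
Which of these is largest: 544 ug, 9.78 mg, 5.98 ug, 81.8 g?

81.8 g

544 ug = 0.000544 g
9.78 mg = 0.00978 g
5.98 ug = 0.00000598 g
81.8 g = 81.8 g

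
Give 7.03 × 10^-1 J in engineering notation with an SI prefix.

= 703 × 10^-3 J; 10^-3 is milli.

703 mJ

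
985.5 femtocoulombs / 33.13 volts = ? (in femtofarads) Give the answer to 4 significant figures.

29.75 femtofarads

(985.5 × 10⁻¹⁵) / (33.13) = 29.7465 × 10⁻¹⁵ F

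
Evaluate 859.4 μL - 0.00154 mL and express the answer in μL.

In μL:
  859.4 μL → 859.4
  0.00154 mL = 0.00154 × 10^3 μL = 1.54
Difference: 859.4 - 1.54 = 857.86

857.86 μL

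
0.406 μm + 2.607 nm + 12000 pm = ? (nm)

In nm:
  0.406 μm = 0.406 × 10³ nm = 406
  2.607 nm → 2.607
  12000 pm = 12000 × 10⁻³ nm = 12
Sum: 406 + 2.607 + 12 = 420.607

420.607 nm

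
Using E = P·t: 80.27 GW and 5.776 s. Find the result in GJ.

80.27e9 × 5.776 = 463.63952e9 J

463.63952 GJ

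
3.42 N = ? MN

0.00000342 MN

(no prefix) = 10^0, mega = 10^6; factor is 10^-6.
3.42 × 10^-6 = 0.00000342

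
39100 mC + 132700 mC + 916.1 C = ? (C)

In C:
  39100 mC = 39100 × 10^-3 C = 39.1
  132700 mC = 132700 × 10^-3 C = 132.7
  916.1 C → 916.1
Sum: 39.1 + 132.7 + 916.1 = 1087.9

1087.9 C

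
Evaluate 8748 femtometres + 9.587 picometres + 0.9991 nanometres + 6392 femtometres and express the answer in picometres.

1023.827 picometres

In picometres:
  8748 femtometres = 8748 × 10⁻³ picometres = 8.748
  9.587 picometres → 9.587
  0.9991 nanometres = 0.9991 × 10³ picometres = 999.1
  6392 femtometres = 6392 × 10⁻³ picometres = 6.392
Sum: 8.748 + 9.587 + 999.1 + 6.392 = 1023.827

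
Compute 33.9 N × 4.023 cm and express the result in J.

33.9 × 4.023 × 10⁻² = 136.3797 × 10⁻² J

1.363797 J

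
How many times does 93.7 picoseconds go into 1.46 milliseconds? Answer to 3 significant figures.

(1.46e-3) / (93.7e-12) = 0.01558e9

15600000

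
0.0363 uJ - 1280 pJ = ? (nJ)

In nJ:
  0.0363 uJ = 0.0363e3 nJ = 36.3
  1280 pJ = 1280e-3 nJ = 1.28
Difference: 36.3 - 1.28 = 35.02

35.02 nJ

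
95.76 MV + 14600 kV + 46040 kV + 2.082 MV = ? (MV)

In MV:
  95.76 MV → 95.76
  14600 kV = 14600 × 10⁻³ MV = 14.6
  46040 kV = 46040 × 10⁻³ MV = 46.04
  2.082 MV → 2.082
Sum: 95.76 + 14.6 + 46.04 + 2.082 = 158.482

158.482 MV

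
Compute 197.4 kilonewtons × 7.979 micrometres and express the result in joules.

1.5750546 joules

197.4 × 10³ × 7.979 × 10⁻⁶ = 1575.0546 × 10⁻³ J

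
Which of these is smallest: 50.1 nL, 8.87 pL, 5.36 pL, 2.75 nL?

5.36 pL

50.1 nL = 0.0000000501 L
8.87 pL = 0.00000000000887 L
5.36 pL = 0.00000000000536 L
2.75 nL = 0.00000000275 L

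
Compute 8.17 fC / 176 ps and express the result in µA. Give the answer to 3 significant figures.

46.4 µA

(8.17e-15) / (176e-12) = 0.04642e-3 A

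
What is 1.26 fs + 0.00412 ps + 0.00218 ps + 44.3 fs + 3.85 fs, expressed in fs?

55.71 fs

In fs:
  1.26 fs → 1.26
  0.00412 ps = 0.00412 × 10³ fs = 4.12
  0.00218 ps = 0.00218 × 10³ fs = 2.18
  44.3 fs → 44.3
  3.85 fs → 3.85
Sum: 1.26 + 4.12 + 2.18 + 44.3 + 3.85 = 55.71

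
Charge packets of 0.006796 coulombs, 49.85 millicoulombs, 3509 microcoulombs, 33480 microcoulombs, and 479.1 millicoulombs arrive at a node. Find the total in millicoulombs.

572.735 millicoulombs

In millicoulombs:
  0.006796 coulombs = 0.006796 × 10³ millicoulombs = 6.796
  49.85 millicoulombs → 49.85
  3509 microcoulombs = 3509 × 10⁻³ millicoulombs = 3.509
  33480 microcoulombs = 33480 × 10⁻³ millicoulombs = 33.48
  479.1 millicoulombs → 479.1
Sum: 6.796 + 49.85 + 3.509 + 33.48 + 479.1 = 572.735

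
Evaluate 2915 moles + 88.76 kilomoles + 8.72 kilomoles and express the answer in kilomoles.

In kilomoles:
  2915 moles = 2915e-3 kilomoles = 2.915
  88.76 kilomoles → 88.76
  8.72 kilomoles → 8.72
Sum: 2.915 + 88.76 + 8.72 = 100.395

100.395 kilomoles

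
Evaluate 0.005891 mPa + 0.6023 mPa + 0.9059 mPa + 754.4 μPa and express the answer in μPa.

In μPa:
  0.005891 mPa = 0.005891 × 10³ μPa = 5.891
  0.6023 mPa = 0.6023 × 10³ μPa = 602.3
  0.9059 mPa = 0.9059 × 10³ μPa = 905.9
  754.4 μPa → 754.4
Sum: 5.891 + 602.3 + 905.9 + 754.4 = 2268.491

2268.491 μPa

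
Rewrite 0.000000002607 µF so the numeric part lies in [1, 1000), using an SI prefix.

2.607 fF

= 2.607 × 10^-15 F; 10^-15 is femto.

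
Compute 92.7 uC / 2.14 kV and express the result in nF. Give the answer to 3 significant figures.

43.3 nF

(92.7e-6) / (2.14e3) = 43.318e-9 F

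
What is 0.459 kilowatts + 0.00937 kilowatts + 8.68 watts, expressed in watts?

In watts:
  0.459 kilowatts = 0.459 × 10³ watts = 459
  0.00937 kilowatts = 0.00937 × 10³ watts = 9.37
  8.68 watts → 8.68
Sum: 459 + 9.37 + 8.68 = 477.05

477.05 watts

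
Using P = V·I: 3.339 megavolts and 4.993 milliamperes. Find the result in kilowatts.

3.339 × 10^6 × 4.993 × 10^-3 = 16.671627 × 10^3 W

16.671627 kilowatts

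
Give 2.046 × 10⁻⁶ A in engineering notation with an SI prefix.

2.046 µA

= 2.046 × 10⁻⁶ A; 10⁻⁶ is micro.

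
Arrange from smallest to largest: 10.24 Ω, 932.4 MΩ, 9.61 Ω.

9.61 Ω < 10.24 Ω < 932.4 MΩ

10.24 Ω = 10.24 Ω
932.4 MΩ = 932400000 Ω
9.61 Ω = 9.61 Ω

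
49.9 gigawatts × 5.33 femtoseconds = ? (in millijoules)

49.9 × 10⁹ × 5.33 × 10⁻¹⁵ = 265.967 × 10⁻⁶ J

0.265967 millijoules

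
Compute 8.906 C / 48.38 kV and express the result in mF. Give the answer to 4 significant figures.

0.1841 mF

(8.906) / (48.38 × 10^3) = 0.184084 × 10^-3 F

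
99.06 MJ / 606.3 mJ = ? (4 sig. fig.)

163400000

(99.06 × 10⁶) / (606.3 × 10⁻³) = 0.16338 × 10⁹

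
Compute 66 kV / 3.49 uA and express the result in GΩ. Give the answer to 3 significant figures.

(66 × 10³) / (3.49 × 10⁻⁶) = 18.911 × 10⁹ Ω

18.9 GΩ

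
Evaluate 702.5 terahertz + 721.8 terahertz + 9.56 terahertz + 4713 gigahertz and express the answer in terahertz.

1438.573 terahertz

In terahertz:
  702.5 terahertz → 702.5
  721.8 terahertz → 721.8
  9.56 terahertz → 9.56
  4713 gigahertz = 4713 × 10^-3 terahertz = 4.713
Sum: 702.5 + 721.8 + 9.56 + 4.713 = 1438.573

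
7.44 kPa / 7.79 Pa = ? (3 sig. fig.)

(7.44 × 10^3) / (7.79) = 0.9551 × 10^3

955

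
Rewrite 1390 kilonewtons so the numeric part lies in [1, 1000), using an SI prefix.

1.39 meganewtons

= 1.39e6 newtons; 1e6 is mega.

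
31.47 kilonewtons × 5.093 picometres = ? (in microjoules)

0.16027671 microjoules

31.47e3 × 5.093e-12 = 160.27671e-9 J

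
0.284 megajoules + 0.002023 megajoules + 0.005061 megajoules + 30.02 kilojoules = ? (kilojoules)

321.104 kilojoules

In kilojoules:
  0.284 megajoules = 0.284e3 kilojoules = 284
  0.002023 megajoules = 0.002023e3 kilojoules = 2.023
  0.005061 megajoules = 0.005061e3 kilojoules = 5.061
  30.02 kilojoules → 30.02
Sum: 284 + 2.023 + 5.061 + 30.02 = 321.104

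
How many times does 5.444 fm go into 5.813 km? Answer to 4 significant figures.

(5.813 × 10³) / (5.444 × 10⁻¹⁵) = 1.0678 × 10¹⁸

1068000000000000000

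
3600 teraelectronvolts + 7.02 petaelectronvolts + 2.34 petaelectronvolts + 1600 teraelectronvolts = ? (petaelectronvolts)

In petaelectronvolts:
  3600 teraelectronvolts = 3600e-3 petaelectronvolts = 3.6
  7.02 petaelectronvolts → 7.02
  2.34 petaelectronvolts → 2.34
  1600 teraelectronvolts = 1600e-3 petaelectronvolts = 1.6
Sum: 3.6 + 7.02 + 2.34 + 1.6 = 14.56

14.56 petaelectronvolts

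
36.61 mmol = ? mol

0.03661 mol

milli = 10^-3, (no prefix) = 10^0; factor is 10^-3.
36.61 × 10^-3 = 0.03661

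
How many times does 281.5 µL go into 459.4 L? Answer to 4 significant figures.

(459.4) / (281.5 × 10^-6) = 1.632 × 10^6

1632000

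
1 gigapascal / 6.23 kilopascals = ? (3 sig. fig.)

161000

(1 × 10^9) / (6.23 × 10^3) = 0.1605 × 10^6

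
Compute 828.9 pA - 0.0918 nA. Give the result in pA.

In pA:
  828.9 pA → 828.9
  0.0918 nA = 0.0918 × 10³ pA = 91.8
Difference: 828.9 - 91.8 = 737.1

737.1 pA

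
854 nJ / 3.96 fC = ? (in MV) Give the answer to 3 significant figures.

(854 × 10⁻⁹) / (3.96 × 10⁻¹⁵) = 215.66 × 10⁶ V

216 MV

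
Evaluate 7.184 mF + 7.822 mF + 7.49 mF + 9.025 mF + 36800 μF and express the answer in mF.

In mF:
  7.184 mF → 7.184
  7.822 mF → 7.822
  7.49 mF → 7.49
  9.025 mF → 9.025
  36800 μF = 36800 × 10^-3 mF = 36.8
Sum: 7.184 + 7.822 + 7.49 + 9.025 + 36.8 = 68.321

68.321 mF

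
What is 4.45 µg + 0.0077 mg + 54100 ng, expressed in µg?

66.25 µg

In µg:
  4.45 µg → 4.45
  0.0077 mg = 0.0077 × 10³ µg = 7.7
  54100 ng = 54100 × 10⁻³ µg = 54.1
Sum: 4.45 + 7.7 + 54.1 = 66.25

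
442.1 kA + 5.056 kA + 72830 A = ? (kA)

519.986 kA

In kA:
  442.1 kA → 442.1
  5.056 kA → 5.056
  72830 A = 72830 × 10⁻³ kA = 72.83
Sum: 442.1 + 5.056 + 72.83 = 519.986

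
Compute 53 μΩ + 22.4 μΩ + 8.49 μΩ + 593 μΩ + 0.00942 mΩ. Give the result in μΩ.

686.31 μΩ

In μΩ:
  53 μΩ → 53
  22.4 μΩ → 22.4
  8.49 μΩ → 8.49
  593 μΩ → 593
  0.00942 mΩ = 0.00942e3 μΩ = 9.42
Sum: 53 + 22.4 + 8.49 + 593 + 9.42 = 686.31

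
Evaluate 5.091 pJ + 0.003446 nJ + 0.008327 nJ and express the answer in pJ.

16.864 pJ

In pJ:
  5.091 pJ → 5.091
  0.003446 nJ = 0.003446 × 10³ pJ = 3.446
  0.008327 nJ = 0.008327 × 10³ pJ = 8.327
Sum: 5.091 + 3.446 + 8.327 = 16.864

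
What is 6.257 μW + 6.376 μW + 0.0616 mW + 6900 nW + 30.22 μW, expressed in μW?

In μW:
  6.257 μW → 6.257
  6.376 μW → 6.376
  0.0616 mW = 0.0616e3 μW = 61.6
  6900 nW = 6900e-3 μW = 6.9
  30.22 μW → 30.22
Sum: 6.257 + 6.376 + 61.6 + 6.9 + 30.22 = 111.353

111.353 μW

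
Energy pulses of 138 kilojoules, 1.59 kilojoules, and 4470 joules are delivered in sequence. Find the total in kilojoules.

144.06 kilojoules

In kilojoules:
  138 kilojoules → 138
  1.59 kilojoules → 1.59
  4470 joules = 4470e-3 kilojoules = 4.47
Sum: 138 + 1.59 + 4.47 = 144.06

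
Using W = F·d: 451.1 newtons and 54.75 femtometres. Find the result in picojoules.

24.697725 picojoules

451.1 × 54.75 × 10⁻¹⁵ = 24697.725 × 10⁻¹⁵ J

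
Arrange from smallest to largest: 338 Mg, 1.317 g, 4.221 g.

338 Mg = 338000000 g
1.317 g = 1.317 g
4.221 g = 4.221 g

1.317 g < 4.221 g < 338 Mg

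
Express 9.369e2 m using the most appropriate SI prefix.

936.9 m

= 936.9 m; mantissa already in [1, 1000).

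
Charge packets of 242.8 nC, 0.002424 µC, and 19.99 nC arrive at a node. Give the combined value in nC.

In nC:
  242.8 nC → 242.8
  0.002424 µC = 0.002424e3 nC = 2.424
  19.99 nC → 19.99
Sum: 242.8 + 2.424 + 19.99 = 265.214

265.214 nC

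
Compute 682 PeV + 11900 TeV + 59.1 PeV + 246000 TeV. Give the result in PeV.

999 PeV

In PeV:
  682 PeV → 682
  11900 TeV = 11900 × 10⁻³ PeV = 11.9
  59.1 PeV → 59.1
  246000 TeV = 246000 × 10⁻³ PeV = 246
Sum: 682 + 11.9 + 59.1 + 246 = 999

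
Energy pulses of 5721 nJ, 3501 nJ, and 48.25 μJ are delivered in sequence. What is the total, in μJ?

57.472 μJ

In μJ:
  5721 nJ = 5721e-3 μJ = 5.721
  3501 nJ = 3501e-3 μJ = 3.501
  48.25 μJ → 48.25
Sum: 5.721 + 3.501 + 48.25 = 57.472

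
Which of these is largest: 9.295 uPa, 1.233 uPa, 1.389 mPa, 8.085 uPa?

1.389 mPa

9.295 uPa = 0.000009295 Pa
1.233 uPa = 0.000001233 Pa
1.389 mPa = 0.001389 Pa
8.085 uPa = 0.000008085 Pa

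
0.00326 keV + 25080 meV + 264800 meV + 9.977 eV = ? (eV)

In eV:
  0.00326 keV = 0.00326 × 10³ eV = 3.26
  25080 meV = 25080 × 10⁻³ eV = 25.08
  264800 meV = 264800 × 10⁻³ eV = 264.8
  9.977 eV → 9.977
Sum: 3.26 + 25.08 + 264.8 + 9.977 = 303.117

303.117 eV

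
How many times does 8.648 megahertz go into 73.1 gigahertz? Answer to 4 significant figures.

8453

(73.1e9) / (8.648e6) = 8.4528e3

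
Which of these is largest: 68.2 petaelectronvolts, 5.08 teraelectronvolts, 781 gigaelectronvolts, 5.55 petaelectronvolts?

68.2 petaelectronvolts = 68200000000000000 electronvolts
5.08 teraelectronvolts = 5080000000000 electronvolts
781 gigaelectronvolts = 781000000000 electronvolts
5.55 petaelectronvolts = 5550000000000000 electronvolts

68.2 petaelectronvolts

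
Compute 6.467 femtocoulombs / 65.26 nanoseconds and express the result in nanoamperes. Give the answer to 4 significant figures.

(6.467 × 10^-15) / (65.26 × 10^-9) = 0.0990959 × 10^-6 A

99.10 nanoamperes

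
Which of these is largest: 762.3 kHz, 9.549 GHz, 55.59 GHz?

55.59 GHz

762.3 kHz = 762300 Hz
9.549 GHz = 9549000000 Hz
55.59 GHz = 55590000000 Hz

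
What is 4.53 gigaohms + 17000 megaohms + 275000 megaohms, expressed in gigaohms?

In gigaohms:
  4.53 gigaohms → 4.53
  17000 megaohms = 17000 × 10^-3 gigaohms = 17
  275000 megaohms = 275000 × 10^-3 gigaohms = 275
Sum: 4.53 + 17 + 275 = 296.53

296.53 gigaohms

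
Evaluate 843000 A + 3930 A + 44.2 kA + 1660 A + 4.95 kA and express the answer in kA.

897.74 kA

In kA:
  843000 A = 843000 × 10⁻³ kA = 843
  3930 A = 3930 × 10⁻³ kA = 3.93
  44.2 kA → 44.2
  1660 A = 1660 × 10⁻³ kA = 1.66
  4.95 kA → 4.95
Sum: 843 + 3.93 + 44.2 + 1.66 + 4.95 = 897.74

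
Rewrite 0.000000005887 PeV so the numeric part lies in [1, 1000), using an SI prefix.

5.887 MeV

= 5.887 × 10^6 eV; 10^6 is mega.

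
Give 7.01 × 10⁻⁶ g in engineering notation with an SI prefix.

= 7.01 × 10⁻⁶ g; 10⁻⁶ is micro.

7.01 ug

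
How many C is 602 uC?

0.000602 C

micro = 10^-6, (no prefix) = 10^0; factor is 10^-6.
602 × 10^-6 = 0.000602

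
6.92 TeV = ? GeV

tera = 10¹², giga = 10⁹; factor is 10³.
6.92 × 10³ = 6920

6920 GeV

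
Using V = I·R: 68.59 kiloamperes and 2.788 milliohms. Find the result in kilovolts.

0.19122892 kilovolts

68.59 × 10^3 × 2.788 × 10^-3 = 191.22892 V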